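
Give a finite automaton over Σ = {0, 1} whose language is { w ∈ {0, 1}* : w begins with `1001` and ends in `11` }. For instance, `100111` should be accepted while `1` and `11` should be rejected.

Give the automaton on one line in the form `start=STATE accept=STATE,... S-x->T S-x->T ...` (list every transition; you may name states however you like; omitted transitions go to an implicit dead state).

start=A accept=J A-0->B A-1->C B-0->B B-1->D C-0->E C-1->F D-0->B D-1->F E-0->G E-1->D F-0->B F-1->F G-0->B G-1->H H-0->I H-1->J I-0->I I-1->H J-0->I J-1->J

Build one automaton per condition and run them in lockstep. One (6 states) tracks whether the input so far still matches the prefix `1001`; the other (3 states) tracks how much of the suffix `11` has currently been matched. Each combined state is a pair, one component from each; accept when both components accept.
       0  1 
>  A   B  C 
   B   B  D 
   C   E  F 
   D   B  F 
   E   G  D 
   F   B  F 
   G   B  H 
   H   I  J 
   I   I  H 
 * J   I  J 
(> = start, * = accepting)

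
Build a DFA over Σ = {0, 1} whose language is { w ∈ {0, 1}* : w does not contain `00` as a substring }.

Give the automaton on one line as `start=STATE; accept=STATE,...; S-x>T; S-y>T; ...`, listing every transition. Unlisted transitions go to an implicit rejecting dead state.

This is the complement of 'contains `00`'. Use the same substring-matching states — A through C holding how much of `00` has just been matched — but flip the accepting set: everything except the trap C accepts.
A 3-state machine:
       0  1 
>* A   B  A 
 * B   C  A 
   C   C  C 
(> = start, * = accepting)

start=A; accept=A,B; A-0>B; A-1>A; B-0>C; B-1>A; C-0>C; C-1>C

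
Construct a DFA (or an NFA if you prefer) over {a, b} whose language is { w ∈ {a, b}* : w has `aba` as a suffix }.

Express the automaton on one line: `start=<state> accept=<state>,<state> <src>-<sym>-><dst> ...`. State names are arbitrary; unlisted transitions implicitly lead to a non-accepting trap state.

Let each state record the length of the longest suffix of the input read so far that is also a prefix of `aba`. q1 means the last symbol is `a`; q2 means the last 2 symbols are `ab`; q3 means the last 3 symbols are `aba`. Accept only at q3, where the string currently ends in `aba`.
With 4 states:
        a   b  
>  q0   q1  q0 
   q1   q1  q2 
   q2   q3  q0 
 * q3   q1  q2 
(> = start, * = accepting)

start=q0 accept=q3 q0-a->q1 q0-b->q0 q1-a->q1 q1-b->q2 q2-a->q3 q2-b->q0 q3-a->q1 q3-b->q2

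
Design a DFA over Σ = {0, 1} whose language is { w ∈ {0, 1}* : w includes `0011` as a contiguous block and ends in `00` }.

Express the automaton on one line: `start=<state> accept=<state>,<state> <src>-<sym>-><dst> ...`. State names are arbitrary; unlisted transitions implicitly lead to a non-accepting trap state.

Build one automaton per condition and run them in lockstep. The first has 5 states tracking whether and how much of `0011` has been seen; the second has 3 states tracking how much of the suffix `00` has currently been matched. A product state is a pair (one from each), accepting exactly when both do.
        0   1  
>  s0   s1  s0 
   s1   s2  s0 
   s2   s2  s3 
   s3   s1  s4 
   s4   s5  s4 
   s5   s6  s4 
 * s6   s6  s4 
(> = start, * = accepting)

start=s0 accept=s6 s0-0->s1 s0-1->s0 s1-0->s2 s1-1->s0 s2-0->s2 s2-1->s3 s3-0->s1 s3-1->s4 s4-0->s5 s4-1->s4 s5-0->s6 s5-1->s4 s6-0->s6 s6-1->s4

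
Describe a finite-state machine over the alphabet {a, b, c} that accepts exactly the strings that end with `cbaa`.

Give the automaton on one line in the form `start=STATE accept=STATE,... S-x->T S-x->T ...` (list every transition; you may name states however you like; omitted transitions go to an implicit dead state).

Remember how much of `cbaa` the current input suffix matches. State s0 means no match yet; s1 means the last symbol is `c`; s2 means the last 2 symbols are `cb`; s3 means the last 3 symbols are `cba`; s4 means the last 4 symbols are `cbaa`. Only s4 accepts. On a mismatch, fall back to the longest proper suffix that is still a prefix of `cbaa`.
A 5-state machine:
        a   b   c  
>  s0   s0  s0  s1 
   s1   s0  s2  s1 
   s2   s3  s0  s1 
   s3   s4  s0  s1 
 * s4   s0  s0  s1 
(> = start, * = accepting)

start=s0 accept=s4 s0-a->s0 s0-b->s0 s0-c->s1 s1-a->s0 s1-b->s2 s1-c->s1 s2-a->s3 s2-b->s0 s2-c->s1 s3-a->s4 s3-b->s0 s3-c->s1 s4-a->s0 s4-b->s0 s4-c->s1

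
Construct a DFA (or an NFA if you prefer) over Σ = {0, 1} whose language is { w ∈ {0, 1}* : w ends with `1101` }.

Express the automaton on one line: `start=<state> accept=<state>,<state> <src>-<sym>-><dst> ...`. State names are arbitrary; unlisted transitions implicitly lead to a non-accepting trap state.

start=A accept=E A-0->A A-1->B B-0->A B-1->C C-0->D C-1->C D-0->A D-1->E E-0->A E-1->C

Let each state record the length of the longest suffix of the input read so far that is also a prefix of `1101`. B means the last symbol is `1`; C means the last 2 symbols are `11`; D means the last 3 symbols are `110`; E means the last 4 symbols are `1101`. Accept only at E, where the string currently ends in `1101`.
5 states suffice.
       0  1 
>  A   A  B 
   B   A  C 
   C   D  C 
   D   A  E 
 * E   A  C 
(> = start, * = accepting)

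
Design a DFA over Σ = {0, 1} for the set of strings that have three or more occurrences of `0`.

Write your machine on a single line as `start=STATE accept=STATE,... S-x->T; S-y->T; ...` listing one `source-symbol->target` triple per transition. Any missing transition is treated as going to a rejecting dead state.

Only the number of `0`s matters, and only up to 4. Make a chain s0 → s1 → s2 → s3 → s4 advanced by each `0` (with s4 absorbing); every other symbol self-loops. The accepting set is {s3, s4}.
        0   1  
>  s0   s1  s0 
   s1   s2  s1 
   s2   s3  s2 
 * s3   s4  s3 
 * s4   s4  s4 
(> = start, * = accepting)

start=s0; accept=s3,s4; s0-0->s1; s0-1->s0; s1-0->s2; s1-1->s1; s2-0->s3; s2-1->s2; s3-0->s4; s3-1->s3; s4-0->s4; s4-1->s4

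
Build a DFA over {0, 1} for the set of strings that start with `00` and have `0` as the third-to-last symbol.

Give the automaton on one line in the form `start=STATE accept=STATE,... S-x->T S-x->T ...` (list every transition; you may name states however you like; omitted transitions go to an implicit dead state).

start=A accept=E,F,G,H A-0->B A-1->C B-0->D B-1->C C-0->C C-1->C D-0->E D-1->F E-0->E E-1->F F-0->G F-1->H G-0->D G-1->I H-0->J H-1->K I-0->G I-1->H J-0->D J-1->I K-0->J K-1->K

Run two small machines in parallel and take their product. The first has 4 states tracking whether the input so far still matches the prefix `00`; the second has 15 states tracking the last 3 symbols read. A product state is a pair (one from each), accepting exactly when both do. After merging equivalent states the machine shrinks.
With 11 states:
       0  1 
>  A   B  C 
   B   D  C 
   C   C  C 
   D   E  F 
 * E   E  F 
 * F   G  H 
 * G   D  I 
 * H   J  K 
   I   G  H 
   J   D  I 
   K   J  K 
(> = start, * = accepting)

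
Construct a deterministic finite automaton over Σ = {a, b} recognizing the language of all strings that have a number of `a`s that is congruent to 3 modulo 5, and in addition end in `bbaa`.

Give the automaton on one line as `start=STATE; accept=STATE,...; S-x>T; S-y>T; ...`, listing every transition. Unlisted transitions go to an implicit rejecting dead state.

start=q0; accept=q8; q0-a>q1; q0-b>q0; q1-a>q2; q1-b>q3; q2-a>q4; q2-b>q2; q3-a>q2; q3-b>q5; q4-a>q6; q4-b>q4; q5-a>q7; q5-b>q5; q6-a>q0; q6-b>q6; q7-a>q8; q7-b>q2; q8-a>q6; q8-b>q4

Handle the two conditions separately and then intersect. One (5 states) tracks the count of `a`s modulo 5; the other (5 states) tracks how much of the suffix `bbaa` has currently been matched. Each combined state is a pair, one component from each; accept when both components accept. Minimizing collapses redundant product states.
With 9 states:
        a   b  
>  q0   q1  q0 
   q1   q2  q3 
   q2   q4  q2 
   q3   q2  q5 
   q4   q6  q4 
   q5   q7  q5 
   q6   q0  q6 
   q7   q8  q2 
 * q8   q6  q4 
(> = start, * = accepting)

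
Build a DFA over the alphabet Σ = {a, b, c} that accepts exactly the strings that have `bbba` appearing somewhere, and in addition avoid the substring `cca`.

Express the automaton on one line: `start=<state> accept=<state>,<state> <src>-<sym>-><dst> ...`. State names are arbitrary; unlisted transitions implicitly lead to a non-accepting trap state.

start=s0 accept=s7,s9,s11 s0-a->s0 s0-b->s1 s0-c->s2 s1-a->s0 s1-b->s3 s1-c->s2 s2-a->s0 s2-b->s1 s2-c->s4 s3-a->s0 s3-b->s5 s3-c->s2 s4-a->s6 s4-b->s1 s4-c->s4 s5-a->s7 s5-b->s5 s5-c->s2 s6-a->s6 s6-b->s8 s6-c->s6 s7-a->s7 s7-b->s7 s7-c->s9 s8-a->s6 s8-b->s10 s8-c->s6 s9-a->s7 s9-b->s7 s9-c->s11 s10-a->s6 s10-b->s12 s10-c->s6 s11-a->s13 s11-b->s7 s11-c->s11 s12-a->s13 s12-b->s12 s12-c->s6 s13-a->s13 s13-b->s13 s13-c->s13

Build one automaton per condition and run them in lockstep. The first has 5 states tracking whether and how much of `bbba` has been seen; the second has 4 states tracking partial matches of the forbidden pattern `cca`. A product state is a pair (one from each), accepting exactly when both do.
With 14 states:
          a    b    c  
>  s0     s0   s1   s2 
   s1     s0   s3   s2 
   s2     s0   s1   s4 
   s3     s0   s5   s2 
   s4     s6   s1   s4 
   s5     s7   s5   s2 
   s6     s6   s8   s6 
 * s7     s7   s7   s9 
   s8     s6  s10   s6 
 * s9     s7   s7  s11 
   s10    s6  s12   s6 
 * s11   s13   s7  s11 
   s12   s13  s12   s6 
   s13   s13  s13  s13 
(> = start, * = accepting)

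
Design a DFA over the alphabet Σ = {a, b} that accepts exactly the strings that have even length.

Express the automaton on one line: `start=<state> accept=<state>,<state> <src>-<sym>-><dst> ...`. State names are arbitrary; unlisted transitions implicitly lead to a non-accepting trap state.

Only the length mod 2 matters, so use a 2-cycle: from any state, every input symbol moves to the next state, wrapping q1 back to q0. Mark q0 accepting.
A 2-state machine:
        a   b  
>* q0   q1  q1 
   q1   q0  q0 
(> = start, * = accepting)

start=q0 accept=q0 q0-a->q1 q0-b->q1 q1-a->q0 q1-b->q0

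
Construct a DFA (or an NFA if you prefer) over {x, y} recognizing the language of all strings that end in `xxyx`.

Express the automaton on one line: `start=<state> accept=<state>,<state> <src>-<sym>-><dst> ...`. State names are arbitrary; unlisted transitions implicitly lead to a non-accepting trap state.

Remember how much of `xxyx` the current input suffix matches. State A means no match yet; B means the last symbol is `x`; C means the last 2 symbols are `xx`; D means the last 3 symbols are `xxy`; E means the last 4 symbols are `xxyx`. Only E accepts. On a mismatch, fall back to the longest proper suffix that is still a prefix of `xxyx`.
       x  y 
>  A   B  A 
   B   C  A 
   C   C  D 
   D   E  A 
 * E   C  A 
(> = start, * = accepting)

start=A accept=E A-x->B A-y->A B-x->C B-y->A C-x->C C-y->D D-x->E D-y->A E-x->C E-y->A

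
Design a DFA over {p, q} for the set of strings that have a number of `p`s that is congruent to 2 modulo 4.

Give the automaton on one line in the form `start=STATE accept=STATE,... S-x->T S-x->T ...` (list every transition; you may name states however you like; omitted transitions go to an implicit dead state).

Keep the running count of `p`s modulo 4: each `p` advances along the cycle A → B → C → D → A while other symbols loop. Accept at C.
With 4 states:
       p  q 
>  A   B  A 
   B   C  B 
 * C   D  C 
   D   A  D 
(> = start, * = accepting)

start=A accept=C A-p->B A-q->A B-p->C B-q->B C-p->D C-q->C D-p->A D-q->D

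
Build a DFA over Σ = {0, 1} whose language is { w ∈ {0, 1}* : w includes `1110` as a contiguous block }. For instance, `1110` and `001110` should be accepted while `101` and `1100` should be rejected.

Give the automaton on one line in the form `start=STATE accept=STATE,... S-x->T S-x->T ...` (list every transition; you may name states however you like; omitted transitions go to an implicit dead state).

States A..D record the length of the longest prefix of `1110` that matches the current input suffix. Reaching E means `1110` has been seen, and we stay there forever. Accept from E.
A 5-state machine:
       0  1 
>  A   A  B 
   B   A  C 
   C   A  D 
   D   E  D 
 * E   E  E 
(> = start, * = accepting)

start=A accept=E A-0->A A-1->B B-0->A B-1->C C-0->A C-1->D D-0->E D-1->D E-0->E E-1->E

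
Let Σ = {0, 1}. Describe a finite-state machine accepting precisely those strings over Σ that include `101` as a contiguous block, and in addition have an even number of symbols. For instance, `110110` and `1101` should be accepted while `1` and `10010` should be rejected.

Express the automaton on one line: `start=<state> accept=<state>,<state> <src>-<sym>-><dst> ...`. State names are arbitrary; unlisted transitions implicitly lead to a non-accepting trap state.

start=s0 accept=s7 s0-0->s1 s0-1->s2 s1-0->s0 s1-1->s3 s2-0->s4 s2-1->s3 s3-0->s5 s3-1->s2 s4-0->s1 s4-1->s6 s5-0->s0 s5-1->s7 s6-0->s7 s6-1->s7 s7-0->s6 s7-1->s6

Build one automaton per condition and run them in lockstep. One (4 states) tracks whether and how much of `101` has been seen; the other (2 states) tracks the input length modulo 2. Each combined state is a pair, one component from each; accept when both components accept.
8 states suffice.
        0   1  
>  s0   s1  s2 
   s1   s0  s3 
   s2   s4  s3 
   s3   s5  s2 
   s4   s1  s6 
   s5   s0  s7 
   s6   s7  s7 
 * s7   s6  s6 
(> = start, * = accepting)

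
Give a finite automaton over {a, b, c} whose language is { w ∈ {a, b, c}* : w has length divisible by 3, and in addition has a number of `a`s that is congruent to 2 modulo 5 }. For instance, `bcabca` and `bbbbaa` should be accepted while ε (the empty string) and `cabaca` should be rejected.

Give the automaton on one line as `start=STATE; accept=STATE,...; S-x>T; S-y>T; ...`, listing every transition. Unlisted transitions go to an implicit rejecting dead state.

start=q0; accept=q7; q0-a>q1; q0-b>q2; q0-c>q2; q1-a>q3; q1-b>q4; q1-c>q4; q2-a>q4; q2-b>q5; q2-c>q5; q3-a>q6; q3-b>q7; q3-c>q7; q4-a>q7; q4-b>q8; q4-c>q8; q5-a>q8; q5-b>q0; q5-c>q0; q6-a>q9; q6-b>q10; q6-c>q10; q7-a>q10; q7-b>q11; q7-c>q11; q8-a>q11; q8-b>q1; q8-c>q1; q9-a>q5; q9-b>q12; q9-c>q12; q10-a>q12; q10-b>q13; q10-c>q13; q11-a>q13; q11-b>q3; q11-c>q3; q12-a>q0; q12-b>q14; q12-c>q14; q13-a>q14; q13-b>q6; q13-c>q6; q14-a>q2; q14-b>q9; q14-c>q9

Build one automaton per condition and run them in lockstep. One (3 states) tracks the input length modulo 3; the other (5 states) tracks the count of `a`s modulo 5. Each combined state is a pair, one component from each; accept when both components accept.
A 15-state machine:
          a    b    c  
>  q0     q1   q2   q2 
   q1     q3   q4   q4 
   q2     q4   q5   q5 
   q3     q6   q7   q7 
   q4     q7   q8   q8 
   q5     q8   q0   q0 
   q6     q9  q10  q10 
 * q7    q10  q11  q11 
   q8    q11   q1   q1 
   q9     q5  q12  q12 
   q10   q12  q13  q13 
   q11   q13   q3   q3 
   q12    q0  q14  q14 
   q13   q14   q6   q6 
   q14    q2   q9   q9 
(> = start, * = accepting)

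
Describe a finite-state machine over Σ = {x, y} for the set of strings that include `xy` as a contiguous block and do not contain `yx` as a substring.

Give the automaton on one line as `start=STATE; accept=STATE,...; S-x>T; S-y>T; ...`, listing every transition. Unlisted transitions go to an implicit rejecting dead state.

start=q0; accept=q3; q0-x>q1; q0-y>q2; q1-x>q1; q1-y>q3; q2-x>q2; q2-y>q2; q3-x>q2; q3-y>q3

Build one automaton per condition and run them in lockstep. One (3 states) tracks whether and how much of `xy` has been seen; the other (3 states) tracks partial matches of the forbidden pattern `yx`. Each combined state is a pair, one component from each; accept when both components accept. After merging equivalent states the machine shrinks.
With 4 states:
        x   y  
>  q0   q1  q2 
   q1   q1  q3 
   q2   q2  q2 
 * q3   q2  q3 
(> = start, * = accepting)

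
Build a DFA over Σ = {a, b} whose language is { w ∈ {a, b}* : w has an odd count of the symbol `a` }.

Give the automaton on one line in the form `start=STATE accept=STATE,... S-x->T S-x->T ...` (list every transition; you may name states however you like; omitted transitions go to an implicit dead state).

start=s0 accept=s1 s0-a->s1 s0-b->s0 s1-a->s0 s1-b->s1

Keep the running count of `a`s modulo 2: each `a` advances along the cycle s0 → s1 → s0 while other symbols loop. Accept at s1.
2 states suffice.
        a   b  
>  s0   s1  s0 
 * s1   s0  s1 
(> = start, * = accepting)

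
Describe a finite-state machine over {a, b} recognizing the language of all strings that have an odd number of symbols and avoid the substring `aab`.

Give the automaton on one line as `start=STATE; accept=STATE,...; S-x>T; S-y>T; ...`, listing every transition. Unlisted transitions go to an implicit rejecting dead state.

Handle the two conditions separately and then intersect. The first has 2 states tracking the input length modulo 2; the second has 4 states tracking partial matches of the forbidden pattern `aab`. A product state is a pair (one from each), accepting exactly when both do. Equivalent product states are then merged.
A 7-state machine:
        a   b  
>  q0   q1  q2 
 * q1   q3  q0 
 * q2   q4  q0 
   q3   q5  q6 
   q4   q5  q2 
 * q5   q3  q6 
   q6   q6  q6 
(> = start, * = accepting)

start=q0; accept=q1,q2,q5; q0-a>q1; q0-b>q2; q1-a>q3; q1-b>q0; q2-a>q4; q2-b>q0; q3-a>q5; q3-b>q6; q4-a>q5; q4-b>q2; q5-a>q3; q5-b>q6; q6-a>q6; q6-b>q6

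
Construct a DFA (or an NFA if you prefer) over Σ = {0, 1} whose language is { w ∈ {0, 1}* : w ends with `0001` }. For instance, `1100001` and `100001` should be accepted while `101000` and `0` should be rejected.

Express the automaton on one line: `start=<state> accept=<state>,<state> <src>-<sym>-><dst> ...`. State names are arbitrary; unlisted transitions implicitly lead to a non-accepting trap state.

Remember how much of `0001` the current input suffix matches. State S0 means no match yet; S1 means the last symbol is `0`; S2 means the last 2 symbols are `00`; S3 means the last 3 symbols are `000`; S4 means the last 4 symbols are `0001`. Only S4 accepts. On a mismatch, fall back to the longest proper suffix that is still a prefix of `0001`.
5 states suffice.
        0   1  
>  S0   S1  S0 
   S1   S2  S0 
   S2   S3  S0 
   S3   S3  S4 
 * S4   S1  S0 
(> = start, * = accepting)

start=S0 accept=S4 S0-0->S1 S0-1->S0 S1-0->S2 S1-1->S0 S2-0->S3 S2-1->S0 S3-0->S3 S3-1->S4 S4-0->S1 S4-1->S0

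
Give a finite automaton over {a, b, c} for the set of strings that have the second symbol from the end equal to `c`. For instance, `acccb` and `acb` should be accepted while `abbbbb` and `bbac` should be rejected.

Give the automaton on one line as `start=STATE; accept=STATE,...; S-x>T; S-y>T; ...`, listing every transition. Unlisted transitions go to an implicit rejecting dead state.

Because acceptance depends on a position counted from the end, the machine has to buffer the most recent 2 symbols. Make each state the string of the last up-to-2 symbols read; on input `x` shift the window left and append `x`. Accept when the buffered window has length 2 and begins with `c`.
A 13-state machine:
          a    b    c  
>  q0     q1   q2   q3 
   q1     q4   q5   q6 
   q2     q7   q8   q9 
   q3    q10  q11  q12 
   q4     q4   q5   q6 
   q5     q7   q8   q9 
   q6    q10  q11  q12 
   q7     q4   q5   q6 
   q8     q7   q8   q9 
   q9    q10  q11  q12 
 * q10    q4   q5   q6 
 * q11    q7   q8   q9 
 * q12   q10  q11  q12 
(> = start, * = accepting)

start=q0; accept=q10,q11,q12; q0-a>q1; q0-b>q2; q0-c>q3; q1-a>q4; q1-b>q5; q1-c>q6; q2-a>q7; q2-b>q8; q2-c>q9; q3-a>q10; q3-b>q11; q3-c>q12; q4-a>q4; q4-b>q5; q4-c>q6; q5-a>q7; q5-b>q8; q5-c>q9; q6-a>q10; q6-b>q11; q6-c>q12; q7-a>q4; q7-b>q5; q7-c>q6; q8-a>q7; q8-b>q8; q8-c>q9; q9-a>q10; q9-b>q11; q9-c>q12; q10-a>q4; q10-b>q5; q10-c>q6; q11-a>q7; q11-b>q8; q11-c>q9; q12-a>q10; q12-b>q11; q12-c>q12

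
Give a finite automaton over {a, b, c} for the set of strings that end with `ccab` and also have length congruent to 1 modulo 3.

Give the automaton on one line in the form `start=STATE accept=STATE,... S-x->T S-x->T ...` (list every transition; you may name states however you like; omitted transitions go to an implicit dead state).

start=q0 accept=q11 q0-a->q1 q0-b->q1 q0-c->q2 q1-a->q3 q1-b->q3 q1-c->q4 q2-a->q3 q2-b->q3 q2-c->q5 q3-a->q0 q3-b->q0 q3-c->q6 q4-a->q0 q4-b->q0 q4-c->q7 q5-a->q8 q5-b->q0 q5-c->q7 q6-a->q1 q6-b->q1 q6-c->q9 q7-a->q10 q7-b->q1 q7-c->q9 q8-a->q1 q8-b->q11 q8-c->q2 q9-a->q12 q9-b->q3 q9-c->q5 q10-a->q3 q10-b->q13 q10-c->q4 q11-a->q3 q11-b->q3 q11-c->q4 q12-a->q0 q12-b->q14 q12-c->q6 q13-a->q0 q13-b->q0 q13-c->q6 q14-a->q1 q14-b->q1 q14-c->q2

Handle the two conditions separately and then intersect. The first has 5 states tracking how much of the suffix `ccab` has currently been matched; the second has 3 states tracking the input length modulo 3. A product state is a pair (one from each), accepting exactly when both do.
15 states suffice.
          a    b    c  
>  q0     q1   q1   q2 
   q1     q3   q3   q4 
   q2     q3   q3   q5 
   q3     q0   q0   q6 
   q4     q0   q0   q7 
   q5     q8   q0   q7 
   q6     q1   q1   q9 
   q7    q10   q1   q9 
   q8     q1  q11   q2 
   q9    q12   q3   q5 
   q10    q3  q13   q4 
 * q11    q3   q3   q4 
   q12    q0  q14   q6 
   q13    q0   q0   q6 
   q14    q1   q1   q2 
(> = start, * = accepting)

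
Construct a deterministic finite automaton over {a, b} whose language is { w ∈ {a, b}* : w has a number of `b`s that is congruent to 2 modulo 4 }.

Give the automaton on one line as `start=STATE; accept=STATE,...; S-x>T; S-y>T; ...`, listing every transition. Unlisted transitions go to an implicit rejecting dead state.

start=q0; accept=q2; q0-a>q0; q0-b>q1; q1-a>q1; q1-b>q2; q2-a>q2; q2-b>q3; q3-a>q3; q3-b>q0

The only thing that matters is how many `b`s have appeared, reduced mod 4. Use one state per residue: q0 for 0, …, q3 for 3. Reading `b` moves to the next residue; anything else stays put. q2 is accepting.
        a   b  
>  q0   q0  q1 
   q1   q1  q2 
 * q2   q2  q3 
   q3   q3  q0 
(> = start, * = accepting)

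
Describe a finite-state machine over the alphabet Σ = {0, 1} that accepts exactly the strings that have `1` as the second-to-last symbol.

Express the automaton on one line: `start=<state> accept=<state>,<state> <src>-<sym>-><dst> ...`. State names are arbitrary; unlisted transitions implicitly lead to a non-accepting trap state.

Because acceptance depends on a position counted from the end, the machine has to buffer the most recent 2 symbols. Make each state the string of the last up-to-2 symbols read; on input `x` shift the window left and append `x`. Accept when the buffered window has length 2 and begins with `1`.
7 states suffice.
       0  1 
>  A   B  C 
   B   D  E 
   C   F  G 
   D   D  E 
   E   F  G 
 * F   D  E 
 * G   F  G 
(> = start, * = accepting)

start=A accept=F,G A-0->B A-1->C B-0->D B-1->E C-0->F C-1->G D-0->D D-1->E E-0->F E-1->G F-0->D F-1->E G-0->F G-1->G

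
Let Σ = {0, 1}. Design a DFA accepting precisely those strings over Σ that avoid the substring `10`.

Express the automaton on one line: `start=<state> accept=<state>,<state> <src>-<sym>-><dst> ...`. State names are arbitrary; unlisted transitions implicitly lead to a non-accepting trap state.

start=A accept=A,B A-0->A A-1->B B-0->C B-1->B C-0->C C-1->C

This is the complement of 'contains `10`'. Use the same substring-matching states — A through C holding how much of `10` has just been matched — but flip the accepting set: everything except the trap C accepts.
       0  1 
>* A   A  B 
 * B   C  B 
   C   C  C 
(> = start, * = accepting)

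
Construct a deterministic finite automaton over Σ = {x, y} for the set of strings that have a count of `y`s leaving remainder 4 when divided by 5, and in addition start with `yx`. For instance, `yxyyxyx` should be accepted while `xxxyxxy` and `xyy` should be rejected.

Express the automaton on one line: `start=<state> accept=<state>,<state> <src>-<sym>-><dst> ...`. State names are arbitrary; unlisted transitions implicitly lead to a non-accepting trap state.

Run two small machines in parallel and take their product. One (5 states) tracks the count of `y`s modulo 5; the other (4 states) tracks whether the input so far still matches the prefix `yx`. Each combined state is a pair, one component from each; accept when both components accept. After merging equivalent states the machine shrinks.
With 8 states:
        x   y  
>  q0   q1  q2 
   q1   q1  q1 
   q2   q3  q1 
   q3   q3  q4 
   q4   q4  q5 
   q5   q5  q6 
 * q6   q6  q7 
   q7   q7  q3 
(> = start, * = accepting)

start=q0 accept=q6 q0-x->q1 q0-y->q2 q1-x->q1 q1-y->q1 q2-x->q3 q2-y->q1 q3-x->q3 q3-y->q4 q4-x->q4 q4-y->q5 q5-x->q5 q5-y->q6 q6-x->q6 q6-y->q7 q7-x->q7 q7-y->q3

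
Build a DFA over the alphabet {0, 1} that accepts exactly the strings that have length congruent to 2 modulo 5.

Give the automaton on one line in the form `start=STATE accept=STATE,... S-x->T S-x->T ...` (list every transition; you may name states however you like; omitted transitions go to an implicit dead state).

start=s0 accept=s2 s0-0->s1 s0-1->s1 s1-0->s2 s1-1->s2 s2-0->s3 s2-1->s3 s3-0->s4 s3-1->s4 s4-0->s0 s4-1->s0

Count input length modulo 5: every symbol advances one step around the cycle s0 → s1 → s2 → s3 → s4 → s0. Accept at s2.
        0   1  
>  s0   s1  s1 
   s1   s2  s2 
 * s2   s3  s3 
   s3   s4  s4 
   s4   s0  s0 
(> = start, * = accepting)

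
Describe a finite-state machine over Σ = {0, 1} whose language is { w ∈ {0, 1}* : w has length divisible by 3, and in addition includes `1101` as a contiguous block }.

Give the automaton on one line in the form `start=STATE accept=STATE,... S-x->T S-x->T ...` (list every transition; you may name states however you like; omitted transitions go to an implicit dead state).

start=q0 accept=q14 q0-0->q1 q0-1->q2 q1-0->q3 q1-1->q4 q2-0->q3 q2-1->q5 q3-0->q0 q3-1->q6 q4-0->q0 q4-1->q7 q5-0->q8 q5-1->q7 q6-0->q1 q6-1->q9 q7-0->q10 q7-1->q9 q8-0->q1 q8-1->q11 q9-0->q12 q9-1->q5 q10-0->q3 q10-1->q13 q11-0->q13 q11-1->q13 q12-0->q0 q12-1->q14 q13-0->q14 q13-1->q14 q14-0->q11 q14-1->q11

Run two small machines in parallel and take their product. The first has 3 states tracking the input length modulo 3; the second has 5 states tracking whether and how much of `1101` has been seen. A product state is a pair (one from each), accepting exactly when both do.
A 15-state machine:
          0    1  
>  q0     q1   q2 
   q1     q3   q4 
   q2     q3   q5 
   q3     q0   q6 
   q4     q0   q7 
   q5     q8   q7 
   q6     q1   q9 
   q7    q10   q9 
   q8     q1  q11 
   q9    q12   q5 
   q10    q3  q13 
   q11   q13  q13 
   q12    q0  q14 
   q13   q14  q14 
 * q14   q11  q11 
(> = start, * = accepting)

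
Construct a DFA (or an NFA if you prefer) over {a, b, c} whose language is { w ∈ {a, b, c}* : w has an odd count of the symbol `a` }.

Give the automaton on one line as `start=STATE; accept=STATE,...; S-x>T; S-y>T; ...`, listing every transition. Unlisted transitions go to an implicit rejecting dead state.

Keep the running count of `a`s modulo 2: each `a` advances along the cycle q0 → q1 → q0 while other symbols loop. Accept at q1.
With 2 states:
        a   b   c  
>  q0   q1  q0  q0 
 * q1   q0  q1  q1 
(> = start, * = accepting)

start=q0; accept=q1; q0-a>q1; q0-b>q0; q0-c>q0; q1-a>q0; q1-b>q1; q1-c>q1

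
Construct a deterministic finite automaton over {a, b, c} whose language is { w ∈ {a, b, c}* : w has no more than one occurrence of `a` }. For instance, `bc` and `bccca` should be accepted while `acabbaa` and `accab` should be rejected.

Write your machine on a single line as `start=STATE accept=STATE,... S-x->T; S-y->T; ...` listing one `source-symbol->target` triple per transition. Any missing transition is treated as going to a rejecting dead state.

Count `a`s, saturating at 2: state s0 means no `a` yet, s1 means one `a` seen, s2 means more than one. Each `a` increments (capped at s2); other symbols loop. Accept from {s0, s1}.
A 3-state machine:
        a   b   c  
>* s0   s1  s0  s0 
 * s1   s2  s1  s1 
   s2   s2  s2  s2 
(> = start, * = accepting)

start=s0; accept=s0,s1; s0-a->s1; s0-b->s0; s0-c->s0; s1-a->s2; s1-b->s1; s1-c->s1; s2-a->s2; s2-b->s2; s2-c->s2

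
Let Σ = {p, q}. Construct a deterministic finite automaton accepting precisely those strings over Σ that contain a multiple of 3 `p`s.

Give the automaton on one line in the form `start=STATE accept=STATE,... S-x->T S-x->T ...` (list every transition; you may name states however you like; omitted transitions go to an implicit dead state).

start=S0 accept=S0 S0-p->S1 S0-q->S0 S1-p->S2 S1-q->S1 S2-p->S0 S2-q->S2

Keep the running count of `p`s modulo 3: each `p` advances along the cycle S0 → S1 → S2 → S0 while other symbols loop. Accept at S0.
        p   q  
>* S0   S1  S0 
   S1   S2  S1 
   S2   S0  S2 
(> = start, * = accepting)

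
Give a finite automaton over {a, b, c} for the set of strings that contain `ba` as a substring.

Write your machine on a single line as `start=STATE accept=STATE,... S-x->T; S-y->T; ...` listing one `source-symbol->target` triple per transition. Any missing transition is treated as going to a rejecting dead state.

start=s0; accept=s2; s0-a->s0; s0-b->s1; s0-c->s0; s1-a->s2; s1-b->s1; s1-c->s0; s2-a->s2; s2-b->s2; s2-c->s2

Track how much of `ba` has been matched so far: state s0 is no progress, s2 is the absorbing accept state reached once `ba` has occurred. Intermediate states record partial matches; on a mismatch, fall back to the longest reusable overlap.
With 3 states:
        a   b   c  
>  s0   s0  s1  s0 
   s1   s2  s1  s0 
 * s2   s2  s2  s2 
(> = start, * = accepting)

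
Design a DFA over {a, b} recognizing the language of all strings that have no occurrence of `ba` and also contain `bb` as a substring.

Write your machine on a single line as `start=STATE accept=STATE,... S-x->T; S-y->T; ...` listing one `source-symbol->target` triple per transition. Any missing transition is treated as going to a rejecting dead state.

Run two small machines in parallel and take their product. One (3 states) tracks partial matches of the forbidden pattern `ba`; the other (3 states) tracks whether and how much of `bb` has been seen. Each combined state is a pair, one component from each; accept when both components accept. Equivalent product states are then merged.
A 4-state machine:
        a   b  
>  s0   s0  s1 
   s1   s2  s3 
   s2   s2  s2 
 * s3   s2  s3 
(> = start, * = accepting)

start=s0; accept=s3; s0-a->s0; s0-b->s1; s1-a->s2; s1-b->s3; s2-a->s2; s2-b->s2; s3-a->s2; s3-b->s3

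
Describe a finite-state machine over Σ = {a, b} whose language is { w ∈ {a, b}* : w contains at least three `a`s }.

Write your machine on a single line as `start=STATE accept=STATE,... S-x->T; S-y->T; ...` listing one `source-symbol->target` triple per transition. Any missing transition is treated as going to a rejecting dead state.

start=q0; accept=q3,q4; q0-a->q1; q0-b->q0; q1-a->q2; q1-b->q1; q2-a->q3; q2-b->q2; q3-a->q4; q3-b->q3; q4-a->q4; q4-b->q4

Only the number of `a`s matters, and only up to 4. Make a chain q0 → q1 → q2 → q3 → q4 advanced by each `a` (with q4 absorbing); every other symbol self-loops. The accepting set is {q3, q4}.
5 states suffice.
        a   b  
>  q0   q1  q0 
   q1   q2  q1 
   q2   q3  q2 
 * q3   q4  q3 
 * q4   q4  q4 
(> = start, * = accepting)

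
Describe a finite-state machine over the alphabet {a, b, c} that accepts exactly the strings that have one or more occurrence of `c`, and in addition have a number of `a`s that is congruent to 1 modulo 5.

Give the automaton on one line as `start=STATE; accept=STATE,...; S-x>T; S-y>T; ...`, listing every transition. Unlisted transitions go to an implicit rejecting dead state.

start=q0; accept=q4,q8; q0-a>q1; q0-b>q0; q0-c>q2; q1-a>q3; q1-b>q1; q1-c>q4; q2-a>q4; q2-b>q2; q2-c>q5; q3-a>q6; q3-b>q3; q3-c>q7; q4-a>q7; q4-b>q4; q4-c>q8; q5-a>q8; q5-b>q5; q5-c>q5; q6-a>q9; q6-b>q6; q6-c>q10; q7-a>q10; q7-b>q7; q7-c>q11; q8-a>q11; q8-b>q8; q8-c>q8; q9-a>q0; q9-b>q9; q9-c>q12; q10-a>q12; q10-b>q10; q10-c>q13; q11-a>q13; q11-b>q11; q11-c>q11; q12-a>q2; q12-b>q12; q12-c>q14; q13-a>q14; q13-b>q13; q13-c>q13; q14-a>q5; q14-b>q14; q14-c>q14

Build one automaton per condition and run them in lockstep. One (3 states) tracks the count of `c`s, saturating at 2; the other (5 states) tracks the count of `a`s modulo 5. Each combined state is a pair, one component from each; accept when both components accept.
With 15 states:
          a    b    c  
>  q0     q1   q0   q2 
   q1     q3   q1   q4 
   q2     q4   q2   q5 
   q3     q6   q3   q7 
 * q4     q7   q4   q8 
   q5     q8   q5   q5 
   q6     q9   q6  q10 
   q7    q10   q7  q11 
 * q8    q11   q8   q8 
   q9     q0   q9  q12 
   q10   q12  q10  q13 
   q11   q13  q11  q11 
   q12    q2  q12  q14 
   q13   q14  q13  q13 
   q14    q5  q14  q14 
(> = start, * = accepting)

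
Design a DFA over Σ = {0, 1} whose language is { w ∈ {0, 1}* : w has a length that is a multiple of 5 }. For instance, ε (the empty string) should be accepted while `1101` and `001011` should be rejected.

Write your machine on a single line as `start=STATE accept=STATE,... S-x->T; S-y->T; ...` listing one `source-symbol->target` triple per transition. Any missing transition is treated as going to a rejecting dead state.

start=q0; accept=q0; q0-0->q1; q0-1->q1; q1-0->q2; q1-1->q2; q2-0->q3; q2-1->q3; q3-0->q4; q3-1->q4; q4-0->q0; q4-1->q0

Only the length mod 5 matters, so use a 5-cycle: from any state, every input symbol moves to the next state, wrapping q4 back to q0. Mark q0 accepting.
        0   1  
>* q0   q1  q1 
   q1   q2  q2 
   q2   q3  q3 
   q3   q4  q4 
   q4   q0  q0 
(> = start, * = accepting)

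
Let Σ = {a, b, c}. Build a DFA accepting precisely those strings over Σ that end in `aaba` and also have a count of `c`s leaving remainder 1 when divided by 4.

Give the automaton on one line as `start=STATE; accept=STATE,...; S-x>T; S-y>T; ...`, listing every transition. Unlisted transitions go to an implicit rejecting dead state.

Run two small machines in parallel and take their product. The first has 5 states tracking how much of the suffix `aaba` has currently been matched; the second has 4 states tracking the count of `c`s modulo 4. A product state is a pair (one from each), accepting exactly when both do.
A 20-state machine:
          a    b    c  
>  s0     s1   s0   s2 
   s1     s3   s0   s2 
   s2     s4   s2   s5 
   s3     s3   s6   s2 
   s4     s7   s2   s5 
   s5     s8   s5   s9 
   s6    s10   s0   s2 
   s7     s7  s11   s5 
   s8    s12   s5   s9 
   s9    s13   s9   s0 
   s10    s3   s0   s2 
   s11   s14   s2   s5 
   s12   s12  s15   s9 
   s13   s16   s9   s0 
 * s14    s7   s2   s5 
   s15   s17   s5   s9 
   s16   s16  s18   s0 
   s17   s12   s5   s9 
   s18   s19   s9   s0 
   s19   s16   s9   s0 
(> = start, * = accepting)

start=s0; accept=s14; s0-a>s1; s0-b>s0; s0-c>s2; s1-a>s3; s1-b>s0; s1-c>s2; s2-a>s4; s2-b>s2; s2-c>s5; s3-a>s3; s3-b>s6; s3-c>s2; s4-a>s7; s4-b>s2; s4-c>s5; s5-a>s8; s5-b>s5; s5-c>s9; s6-a>s10; s6-b>s0; s6-c>s2; s7-a>s7; s7-b>s11; s7-c>s5; s8-a>s12; s8-b>s5; s8-c>s9; s9-a>s13; s9-b>s9; s9-c>s0; s10-a>s3; s10-b>s0; s10-c>s2; s11-a>s14; s11-b>s2; s11-c>s5; s12-a>s12; s12-b>s15; s12-c>s9; s13-a>s16; s13-b>s9; s13-c>s0; s14-a>s7; s14-b>s2; s14-c>s5; s15-a>s17; s15-b>s5; s15-c>s9; s16-a>s16; s16-b>s18; s16-c>s0; s17-a>s12; s17-b>s5; s17-c>s9; s18-a>s19; s18-b>s9; s18-c>s0; s19-a>s16; s19-b>s9; s19-c>s0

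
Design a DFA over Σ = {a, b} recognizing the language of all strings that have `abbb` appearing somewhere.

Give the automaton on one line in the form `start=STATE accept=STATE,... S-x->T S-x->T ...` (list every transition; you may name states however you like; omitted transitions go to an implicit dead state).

start=q0 accept=q4 q0-a->q1 q0-b->q0 q1-a->q1 q1-b->q2 q2-a->q1 q2-b->q3 q3-a->q1 q3-b->q4 q4-a->q4 q4-b->q4

Track how much of `abbb` has been matched so far: state q0 is no progress, q4 is the absorbing accept state reached once `abbb` has occurred. Intermediate states record partial matches; on a mismatch, fall back to the longest reusable overlap.
A 5-state machine:
        a   b  
>  q0   q1  q0 
   q1   q1  q2 
   q2   q1  q3 
   q3   q1  q4 
 * q4   q4  q4 
(> = start, * = accepting)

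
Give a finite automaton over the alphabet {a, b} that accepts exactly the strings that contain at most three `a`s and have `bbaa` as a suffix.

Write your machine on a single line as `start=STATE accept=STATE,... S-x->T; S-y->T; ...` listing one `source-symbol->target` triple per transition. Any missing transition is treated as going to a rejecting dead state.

Handle the two conditions separately and then intersect. One (5 states) tracks the count of `a`s, saturating at 4; the other (5 states) tracks how much of the suffix `bbaa` has currently been matched. Each combined state is a pair, one component from each; accept when both components accept.
With 22 states:
          a    b  
>  S0     S1   S2 
   S1     S3   S4 
   S2     S1   S5 
   S3     S6   S7 
   S4     S3   S8 
   S5     S9   S5 
   S6    S10  S11 
   S7     S6  S12 
   S8    S13   S8 
   S9    S14   S4 
   S10   S10  S15 
   S11   S10  S16 
   S12   S17  S12 
   S13   S18   S7 
 * S14    S6   S7 
   S15   S10  S19 
   S16   S20  S16 
   S17   S21  S11 
 * S18   S10  S11 
   S19   S20  S19 
   S20   S21  S15 
   S21   S10  S15 
(> = start, * = accepting)

start=S0; accept=S14,S18; S0-a->S1; S0-b->S2; S1-a->S3; S1-b->S4; S2-a->S1; S2-b->S5; S3-a->S6; S3-b->S7; S4-a->S3; S4-b->S8; S5-a->S9; S5-b->S5; S6-a->S10; S6-b->S11; S7-a->S6; S7-b->S12; S8-a->S13; S8-b->S8; S9-a->S14; S9-b->S4; S10-a->S10; S10-b->S15; S11-a->S10; S11-b->S16; S12-a->S17; S12-b->S12; S13-a->S18; S13-b->S7; S14-a->S6; S14-b->S7; S15-a->S10; S15-b->S19; S16-a->S20; S16-b->S16; S17-a->S21; S17-b->S11; S18-a->S10; S18-b->S11; S19-a->S20; S19-b->S19; S20-a->S21; S20-b->S15; S21-a->S10; S21-b->S15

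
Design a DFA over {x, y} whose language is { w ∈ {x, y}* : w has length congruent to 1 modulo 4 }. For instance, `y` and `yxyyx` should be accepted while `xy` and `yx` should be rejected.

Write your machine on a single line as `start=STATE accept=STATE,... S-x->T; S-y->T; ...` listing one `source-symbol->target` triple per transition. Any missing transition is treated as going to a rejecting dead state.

Count input length modulo 4: every symbol advances one step around the cycle A → B → C → D → A. Accept at B.
A 4-state machine:
       x  y 
>  A   B  B 
 * B   C  C 
   C   D  D 
   D   A  A 
(> = start, * = accepting)

start=A; accept=B; A-x->B; A-y->B; B-x->C; B-y->C; C-x->D; C-y->D; D-x->A; D-y->A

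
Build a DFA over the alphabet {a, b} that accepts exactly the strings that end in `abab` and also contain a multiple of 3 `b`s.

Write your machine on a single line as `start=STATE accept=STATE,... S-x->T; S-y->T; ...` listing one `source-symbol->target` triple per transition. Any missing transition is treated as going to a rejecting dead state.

start=S0; accept=S12; S0-a->S1; S0-b->S2; S1-a->S1; S1-b->S3; S2-a->S4; S2-b->S5; S3-a->S6; S3-b->S5; S4-a->S4; S4-b->S7; S5-a->S8; S5-b->S0; S6-a->S4; S6-b->S9; S7-a->S10; S7-b->S0; S8-a->S8; S8-b->S11; S9-a->S10; S9-b->S0; S10-a->S8; S10-b->S12; S11-a->S13; S11-b->S2; S12-a->S13; S12-b->S2; S13-a->S1; S13-b->S14; S14-a->S6; S14-b->S5

Build one automaton per condition and run them in lockstep. The first has 5 states tracking how much of the suffix `abab` has currently been matched; the second has 3 states tracking the count of `b`s modulo 3. A product state is a pair (one from each), accepting exactly when both do.
          a    b  
>  S0     S1   S2 
   S1     S1   S3 
   S2     S4   S5 
   S3     S6   S5 
   S4     S4   S7 
   S5     S8   S0 
   S6     S4   S9 
   S7    S10   S0 
   S8     S8  S11 
   S9    S10   S0 
   S10    S8  S12 
   S11   S13   S2 
 * S12   S13   S2 
   S13    S1  S14 
   S14    S6   S5 
(> = start, * = accepting)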